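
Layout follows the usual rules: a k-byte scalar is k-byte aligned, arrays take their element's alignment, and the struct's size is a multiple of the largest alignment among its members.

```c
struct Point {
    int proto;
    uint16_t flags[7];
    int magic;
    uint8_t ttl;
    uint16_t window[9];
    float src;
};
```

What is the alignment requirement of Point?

member alignments: proto=4, flags=2, magic=4, ttl=1, window=2, src=4
max = 4

4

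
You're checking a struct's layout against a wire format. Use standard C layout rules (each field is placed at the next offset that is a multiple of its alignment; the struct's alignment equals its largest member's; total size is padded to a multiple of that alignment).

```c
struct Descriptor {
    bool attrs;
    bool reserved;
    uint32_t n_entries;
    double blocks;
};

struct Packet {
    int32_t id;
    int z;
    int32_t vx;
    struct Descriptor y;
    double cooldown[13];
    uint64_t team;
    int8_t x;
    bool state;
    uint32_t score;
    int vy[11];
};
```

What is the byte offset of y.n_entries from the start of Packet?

20

Descriptor: attrs at 0 (size 1, align 1) → ends 1; reserved at 1 (size 1, align 1) → ends 2; pad 2 to align 4 for n_entries; n_entries at 4 (size 4, align 4) → ends 8; blocks at 8 (size 8, align 8) → ends 16; total 16 bytes, alignment 8
id at 0 (size 4, align 4) → ends 4
z at 4 (size 4, align 4) → ends 8
vx at 8 (size 4, align 4) → ends 12
pad 4 to align 8 for y
y at 16 (size 16, align 8) → ends 32
within Descriptor: n_entries at 4
16 + 4 = 20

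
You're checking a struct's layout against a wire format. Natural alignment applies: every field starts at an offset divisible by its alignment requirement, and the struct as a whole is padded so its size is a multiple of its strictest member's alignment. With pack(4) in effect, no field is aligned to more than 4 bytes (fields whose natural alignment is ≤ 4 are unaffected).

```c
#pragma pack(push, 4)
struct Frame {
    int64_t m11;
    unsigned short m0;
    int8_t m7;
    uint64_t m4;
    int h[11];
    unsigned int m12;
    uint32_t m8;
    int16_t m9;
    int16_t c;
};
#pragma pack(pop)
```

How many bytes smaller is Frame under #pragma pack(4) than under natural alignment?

natural layout:
  @0: m11 [8B, align 8] → 8
  @8: m0 [2B, align 2] → 10
  @10: m7 [1B, align 1] → 11
  +5 pad (align 8)
  @16: m4 [8B, align 8] → 24
  @24: h [44B, align 4] → 68
  @68: m12 [4B, align 4] → 72
  @72: m8 [4B, align 4] → 76
  @76: m9 [2B, align 2] → 78
  @78: c [2B, align 2] → 80
  size 80, align 8
packed(4) layout:
  @0: m11 [8B, align 4] → 8
  @8: m0 [2B, align 2] → 10
  @10: m7 [1B, align 1] → 11
  +1 pad (align 4)
  @12: m4 [8B, align 4] → 20
  @20: h [44B, align 4] → 64
  @64: m12 [4B, align 4] → 68
  @68: m8 [4B, align 4] → 72
  @72: m9 [2B, align 2] → 74
  @74: c [2B, align 2] → 76
  size 76, align 4
80 − 76 = 4

4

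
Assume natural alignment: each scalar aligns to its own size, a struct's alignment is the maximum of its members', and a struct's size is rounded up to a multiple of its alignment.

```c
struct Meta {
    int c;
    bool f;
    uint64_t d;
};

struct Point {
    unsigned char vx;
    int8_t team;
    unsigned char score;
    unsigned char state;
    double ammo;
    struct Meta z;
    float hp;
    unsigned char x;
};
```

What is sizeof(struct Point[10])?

Meta: @0: c [4B, align 4] → 4; @4: f [1B, align 1] → 5; +3 pad (align 8); @8: d [8B, align 8] → 16; size 16, align 8
@0: vx [1B, align 1] → 1
@1: team [1B, align 1] → 2
@2: score [1B, align 1] → 3
@3: state [1B, align 1] → 4
+4 pad (align 8)
@8: ammo [8B, align 8] → 16
@16: z [16B, align 8] → 32
@32: hp [4B, align 4] → 36
@36: x [1B, align 1] → 37
+3 tail pad (align 8)
size 40, align 8
array of 10: 10 × 40 = 400

400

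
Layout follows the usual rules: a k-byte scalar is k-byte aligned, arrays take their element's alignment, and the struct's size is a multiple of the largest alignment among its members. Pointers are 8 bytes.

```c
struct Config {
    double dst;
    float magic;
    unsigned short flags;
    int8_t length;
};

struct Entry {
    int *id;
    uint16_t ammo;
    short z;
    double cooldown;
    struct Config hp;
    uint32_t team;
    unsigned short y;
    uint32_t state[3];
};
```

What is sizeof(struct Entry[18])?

1152

Config: 0..8  dst  (8B, 8-aligned); 8..12  magic  (4B, 4-aligned); 12..14  flags  (2B, 2-aligned); 14..15  length  (1B, 1-aligned); 15..16  -- tail padding (1B); sizeof = 16, alignof = 8
0..8  id  (8B, 8-aligned)
8..10  ammo  (2B, 2-aligned)
10..12  z  (2B, 2-aligned)
12..16  -- padding (4B)
16..24  cooldown  (8B, 8-aligned)
24..40  hp  (16B, 8-aligned)
40..44  team  (4B, 4-aligned)
44..46  y  (2B, 2-aligned)
46..48  -- padding (2B)
48..60  state  (12B, 4-aligned)
60..64  -- tail padding (4B)
sizeof = 64, alignof = 8
array of 18: 18 × 64 = 1152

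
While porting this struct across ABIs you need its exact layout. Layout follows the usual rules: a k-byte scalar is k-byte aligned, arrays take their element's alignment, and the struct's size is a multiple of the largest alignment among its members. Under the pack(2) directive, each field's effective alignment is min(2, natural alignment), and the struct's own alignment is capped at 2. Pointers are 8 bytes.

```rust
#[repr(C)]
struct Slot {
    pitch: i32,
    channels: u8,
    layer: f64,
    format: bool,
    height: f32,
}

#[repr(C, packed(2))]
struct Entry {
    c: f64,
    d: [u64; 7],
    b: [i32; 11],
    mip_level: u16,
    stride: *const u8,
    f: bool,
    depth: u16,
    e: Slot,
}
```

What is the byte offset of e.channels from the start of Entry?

Slot: pitch at 0 (size 4, align 4) → ends 4; channels at 4 (size 1, align 1) → ends 5; pad 3 to align 8 for layer; layer at 8 (size 8, align 8) → ends 16; format at 16 (size 1, align 1) → ends 17; pad 3 to align 4 for height; height at 20 (size 4, align 4) → ends 24; total 24 bytes, alignment 8
c at 0 (size 8, align 2) → ends 8
d at 8 (size 56, align 2) → ends 64
b at 64 (size 44, align 2) → ends 108
mip_level at 108 (size 2, align 2) → ends 110
stride at 110 (size 8, align 2) → ends 118
f at 118 (size 1, align 1) → ends 119
pad 1 to align 2 for depth
depth at 120 (size 2, align 2) → ends 122
e at 122 (size 24, align 2) → ends 146
within Slot: channels at 4
122 + 4 = 126

126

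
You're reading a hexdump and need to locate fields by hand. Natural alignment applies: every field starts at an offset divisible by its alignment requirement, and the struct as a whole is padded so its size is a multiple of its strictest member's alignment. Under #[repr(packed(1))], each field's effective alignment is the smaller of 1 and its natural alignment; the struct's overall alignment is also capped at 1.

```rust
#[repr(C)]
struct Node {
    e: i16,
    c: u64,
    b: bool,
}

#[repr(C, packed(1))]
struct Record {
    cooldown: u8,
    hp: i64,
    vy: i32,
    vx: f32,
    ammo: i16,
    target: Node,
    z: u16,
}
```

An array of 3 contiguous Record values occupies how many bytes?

135

Node: 0..2  e  (2B, 2-aligned); 2..8  -- padding (6B); 8..16  c  (8B, 8-aligned); 16..17  b  (1B, 1-aligned); 17..24  -- tail padding (7B); sizeof = 24, alignof = 8
0..1  cooldown  (1B, 1-aligned)
1..9  hp  (8B, 1-aligned)
9..13  vy  (4B, 1-aligned)
13..17  vx  (4B, 1-aligned)
17..19  ammo  (2B, 1-aligned)
19..43  target  (24B, 1-aligned)
43..45  z  (2B, 1-aligned)
sizeof = 45, alignof = 1
array of 3: 3 × 45 = 135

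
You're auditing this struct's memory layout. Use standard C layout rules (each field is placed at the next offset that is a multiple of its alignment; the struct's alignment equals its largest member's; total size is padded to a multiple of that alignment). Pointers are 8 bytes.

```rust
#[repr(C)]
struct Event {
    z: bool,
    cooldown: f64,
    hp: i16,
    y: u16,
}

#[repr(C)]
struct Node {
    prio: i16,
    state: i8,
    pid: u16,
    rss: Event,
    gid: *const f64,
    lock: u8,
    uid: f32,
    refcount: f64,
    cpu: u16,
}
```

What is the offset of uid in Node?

Event: z at 0 (size 1, align 1) → ends 1; pad 7 to align 8 for cooldown; cooldown at 8 (size 8, align 8) → ends 16; hp at 16 (size 2, align 2) → ends 18; y at 18 (size 2, align 2) → ends 20; tail pad 4 to reach multiple of 8; total 24 bytes, alignment 8
prio at 0 (size 2, align 2) → ends 2
state at 2 (size 1, align 1) → ends 3
pad 1 to align 2 for pid
pid at 4 (size 2, align 2) → ends 6
pad 2 to align 8 for rss
rss at 8 (size 24, align 8) → ends 32
gid at 32 (size 8, align 8) → ends 40
lock at 40 (size 1, align 1) → ends 41
pad 3 to align 4 for uid
uid at 44 (size 4, align 4) → ends 48

44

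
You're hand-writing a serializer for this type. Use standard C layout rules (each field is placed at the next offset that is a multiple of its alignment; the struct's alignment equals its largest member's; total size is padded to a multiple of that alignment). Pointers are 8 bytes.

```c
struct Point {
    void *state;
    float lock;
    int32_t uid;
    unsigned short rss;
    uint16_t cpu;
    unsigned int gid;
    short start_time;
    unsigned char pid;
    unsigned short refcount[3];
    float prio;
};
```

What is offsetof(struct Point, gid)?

20

state at 0 (size 8, align 8) → ends 8
lock at 8 (size 4, align 4) → ends 12
uid at 12 (size 4, align 4) → ends 16
rss at 16 (size 2, align 2) → ends 18
cpu at 18 (size 2, align 2) → ends 20
gid at 20 (size 4, align 4) → ends 24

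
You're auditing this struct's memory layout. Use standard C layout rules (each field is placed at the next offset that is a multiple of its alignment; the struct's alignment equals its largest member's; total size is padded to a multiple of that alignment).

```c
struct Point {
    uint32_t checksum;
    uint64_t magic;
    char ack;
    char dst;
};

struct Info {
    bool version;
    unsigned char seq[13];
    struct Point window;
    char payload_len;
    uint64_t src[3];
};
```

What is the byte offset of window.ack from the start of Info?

32

Point: @0: checksum [4B, align 4] → 4; +4 pad (align 8); @8: magic [8B, align 8] → 16; @16: ack [1B, align 1] → 17; @17: dst [1B, align 1] → 18; +6 tail pad (align 8); size 24, align 8
@0: version [1B, align 1] → 1
@1: seq [13B, align 1] → 14
+2 pad (align 8)
@16: window [24B, align 8] → 40
within Point: ack at 16
16 + 16 = 32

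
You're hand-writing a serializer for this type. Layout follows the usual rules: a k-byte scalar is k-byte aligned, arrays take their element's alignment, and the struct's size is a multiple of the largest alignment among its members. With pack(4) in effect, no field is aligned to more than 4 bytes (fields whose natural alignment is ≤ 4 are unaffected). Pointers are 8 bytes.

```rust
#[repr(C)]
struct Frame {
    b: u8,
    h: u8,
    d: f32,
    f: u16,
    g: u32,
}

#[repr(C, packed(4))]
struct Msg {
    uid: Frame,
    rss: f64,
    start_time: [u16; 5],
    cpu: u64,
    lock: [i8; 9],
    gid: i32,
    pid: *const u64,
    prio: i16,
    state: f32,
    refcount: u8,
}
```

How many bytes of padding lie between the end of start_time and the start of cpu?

2

Frame: 0..1  b  (1B, 1-aligned); 1..2  h  (1B, 1-aligned); 2..4  -- padding (2B); 4..8  d  (4B, 4-aligned); 8..10  f  (2B, 2-aligned); 10..12  -- padding (2B); 12..16  g  (4B, 4-aligned); sizeof = 16, alignof = 4
0..16  uid  (16B, 4-aligned)
16..24  rss  (8B, 4-aligned)
24..34  start_time  (10B, 2-aligned)
34..36  -- padding (2B)
36..44  cpu  (8B, 4-aligned)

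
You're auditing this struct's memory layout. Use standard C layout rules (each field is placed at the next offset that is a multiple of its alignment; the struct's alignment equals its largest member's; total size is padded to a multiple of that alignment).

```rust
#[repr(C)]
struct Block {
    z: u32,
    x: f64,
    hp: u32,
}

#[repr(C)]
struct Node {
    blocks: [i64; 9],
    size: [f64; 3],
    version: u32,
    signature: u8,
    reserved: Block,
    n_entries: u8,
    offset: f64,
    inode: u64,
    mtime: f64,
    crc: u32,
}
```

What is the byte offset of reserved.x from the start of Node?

Block: z at 0 (size 4, align 4) → ends 4; pad 4 to align 8 for x; x at 8 (size 8, align 8) → ends 16; hp at 16 (size 4, align 4) → ends 20; tail pad 4 to reach multiple of 8; total 24 bytes, alignment 8
blocks at 0 (size 72, align 8) → ends 72
size at 72 (size 24, align 8) → ends 96
version at 96 (size 4, align 4) → ends 100
signature at 100 (size 1, align 1) → ends 101
pad 3 to align 8 for reserved
reserved at 104 (size 24, align 8) → ends 128
within Block: x at 8
104 + 8 = 112

112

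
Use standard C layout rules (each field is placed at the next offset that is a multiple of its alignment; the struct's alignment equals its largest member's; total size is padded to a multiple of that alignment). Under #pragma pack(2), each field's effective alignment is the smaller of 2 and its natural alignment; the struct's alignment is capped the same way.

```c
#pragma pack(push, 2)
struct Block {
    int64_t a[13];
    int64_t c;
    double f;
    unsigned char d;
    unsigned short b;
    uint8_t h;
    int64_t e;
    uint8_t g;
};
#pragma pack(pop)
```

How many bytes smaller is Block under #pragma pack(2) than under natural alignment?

8

natural layout:
  0..104  a  (104B, 8-aligned)
  104..112  c  (8B, 8-aligned)
  112..120  f  (8B, 8-aligned)
  120..121  d  (1B, 1-aligned)
  121..122  -- padding (1B)
  122..124  b  (2B, 2-aligned)
  124..125  h  (1B, 1-aligned)
  125..128  -- padding (3B)
  128..136  e  (8B, 8-aligned)
  136..137  g  (1B, 1-aligned)
  137..144  -- tail padding (7B)
  sizeof = 144, alignof = 8
packed(2) layout:
  0..104  a  (104B, 2-aligned)
  104..112  c  (8B, 2-aligned)
  112..120  f  (8B, 2-aligned)
  120..121  d  (1B, 1-aligned)
  121..122  -- padding (1B)
  122..124  b  (2B, 2-aligned)
  124..125  h  (1B, 1-aligned)
  125..126  -- padding (1B)
  126..134  e  (8B, 2-aligned)
  134..135  g  (1B, 1-aligned)
  135..136  -- tail padding (1B)
  sizeof = 136, alignof = 2
144 − 136 = 8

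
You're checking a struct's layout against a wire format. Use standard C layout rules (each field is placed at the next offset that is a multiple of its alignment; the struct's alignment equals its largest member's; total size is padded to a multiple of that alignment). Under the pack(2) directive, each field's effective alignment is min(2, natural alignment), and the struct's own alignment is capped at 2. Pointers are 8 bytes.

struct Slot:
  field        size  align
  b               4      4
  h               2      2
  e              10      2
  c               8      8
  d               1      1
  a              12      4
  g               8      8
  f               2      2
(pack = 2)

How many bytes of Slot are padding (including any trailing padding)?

1

0..4  b  (4B, 2-aligned)
4..6  h  (2B, 2-aligned)
6..16  e  (10B, 2-aligned)
16..24  c  (8B, 2-aligned)
24..25  d  (1B, 1-aligned)
25..26  -- padding (1B)
26..38  a  (12B, 2-aligned)
38..46  g  (8B, 2-aligned)
46..48  f  (2B, 2-aligned)
sizeof = 48, alignof = 2
data bytes 47, size 48 → padding 1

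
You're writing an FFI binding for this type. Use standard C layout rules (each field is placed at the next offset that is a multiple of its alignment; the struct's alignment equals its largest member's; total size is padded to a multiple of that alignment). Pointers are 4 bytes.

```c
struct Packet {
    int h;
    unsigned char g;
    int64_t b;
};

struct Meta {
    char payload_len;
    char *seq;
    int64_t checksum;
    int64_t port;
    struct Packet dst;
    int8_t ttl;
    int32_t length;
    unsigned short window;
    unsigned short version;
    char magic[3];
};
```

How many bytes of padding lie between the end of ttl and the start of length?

3

Packet: h at 0 (size 4, align 4) → ends 4; g at 4 (size 1, align 1) → ends 5; pad 3 to align 8 for b; b at 8 (size 8, align 8) → ends 16; total 16 bytes, alignment 8
payload_len at 0 (size 1, align 1) → ends 1
pad 3 to align 4 for seq
seq at 4 (size 4, align 4) → ends 8
checksum at 8 (size 8, align 8) → ends 16
port at 16 (size 8, align 8) → ends 24
dst at 24 (size 16, align 8) → ends 40
ttl at 40 (size 1, align 1) → ends 41
pad 3 to align 4 for length
length at 44 (size 4, align 4) → ends 48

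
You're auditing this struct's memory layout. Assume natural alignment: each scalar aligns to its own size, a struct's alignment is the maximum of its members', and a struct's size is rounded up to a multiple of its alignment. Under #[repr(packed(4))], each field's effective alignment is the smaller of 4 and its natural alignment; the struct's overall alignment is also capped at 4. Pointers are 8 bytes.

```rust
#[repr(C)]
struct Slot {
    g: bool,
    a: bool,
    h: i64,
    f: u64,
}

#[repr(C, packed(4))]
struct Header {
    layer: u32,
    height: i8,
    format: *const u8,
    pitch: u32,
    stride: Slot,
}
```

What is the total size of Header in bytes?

44 bytes

Slot: g at 0 (size 1, align 1) → ends 1; a at 1 (size 1, align 1) → ends 2; pad 6 to align 8 for h; h at 8 (size 8, align 8) → ends 16; f at 16 (size 8, align 8) → ends 24; total 24 bytes, alignment 8
layer at 0 (size 4, align 4) → ends 4
height at 4 (size 1, align 1) → ends 5
pad 3 to align 4 for format
format at 8 (size 8, align 4) → ends 16
pitch at 16 (size 4, align 4) → ends 20
stride at 20 (size 24, align 4) → ends 44
total 44 bytes, alignment 4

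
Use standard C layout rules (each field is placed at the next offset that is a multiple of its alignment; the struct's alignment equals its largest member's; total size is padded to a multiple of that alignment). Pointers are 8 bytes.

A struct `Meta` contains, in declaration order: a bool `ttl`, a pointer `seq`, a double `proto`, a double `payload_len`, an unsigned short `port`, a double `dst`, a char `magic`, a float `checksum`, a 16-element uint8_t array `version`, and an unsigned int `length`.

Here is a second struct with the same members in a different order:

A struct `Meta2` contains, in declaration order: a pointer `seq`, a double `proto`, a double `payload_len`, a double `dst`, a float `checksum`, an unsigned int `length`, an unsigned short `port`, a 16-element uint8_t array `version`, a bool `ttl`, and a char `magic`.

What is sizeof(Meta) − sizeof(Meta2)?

@0: ttl [1B, align 1] → 1
+7 pad (align 8)
@8: seq [8B, align 8] → 16
@16: proto [8B, align 8] → 24
@24: payload_len [8B, align 8] → 32
@32: port [2B, align 2] → 34
+6 pad (align 8)
@40: dst [8B, align 8] → 48
@48: magic [1B, align 1] → 49
+3 pad (align 4)
@52: checksum [4B, align 4] → 56
@56: version [16B, align 1] → 72
@72: length [4B, align 4] → 76
+4 tail pad (align 8)
size 80, align 8
— Meta2 —
@0: seq [8B, align 8] → 8
@8: proto [8B, align 8] → 16
@16: payload_len [8B, align 8] → 24
@24: dst [8B, align 8] → 32
@32: checksum [4B, align 4] → 36
@36: length [4B, align 4] → 40
@40: port [2B, align 2] → 42
@42: version [16B, align 1] → 58
@58: ttl [1B, align 1] → 59
@59: magic [1B, align 1] → 60
+4 tail pad (align 8)
size 64, align 8
80 − 64 = 16

16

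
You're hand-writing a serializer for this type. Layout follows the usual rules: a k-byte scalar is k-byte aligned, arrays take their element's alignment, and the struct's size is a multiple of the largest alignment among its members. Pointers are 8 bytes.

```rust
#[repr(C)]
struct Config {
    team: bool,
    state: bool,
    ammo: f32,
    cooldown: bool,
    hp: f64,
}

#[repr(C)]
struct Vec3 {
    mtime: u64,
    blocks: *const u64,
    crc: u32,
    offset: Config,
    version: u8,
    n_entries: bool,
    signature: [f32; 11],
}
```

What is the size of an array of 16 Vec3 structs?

1536

Config: team at 0 (size 1, align 1) → ends 1; state at 1 (size 1, align 1) → ends 2; pad 2 to align 4 for ammo; ammo at 4 (size 4, align 4) → ends 8; cooldown at 8 (size 1, align 1) → ends 9; pad 7 to align 8 for hp; hp at 16 (size 8, align 8) → ends 24; total 24 bytes, alignment 8
mtime at 0 (size 8, align 8) → ends 8
blocks at 8 (size 8, align 8) → ends 16
crc at 16 (size 4, align 4) → ends 20
pad 4 to align 8 for offset
offset at 24 (size 24, align 8) → ends 48
version at 48 (size 1, align 1) → ends 49
n_entries at 49 (size 1, align 1) → ends 50
pad 2 to align 4 for signature
signature at 52 (size 44, align 4) → ends 96
total 96 bytes, alignment 8
array of 16: 16 × 96 = 1536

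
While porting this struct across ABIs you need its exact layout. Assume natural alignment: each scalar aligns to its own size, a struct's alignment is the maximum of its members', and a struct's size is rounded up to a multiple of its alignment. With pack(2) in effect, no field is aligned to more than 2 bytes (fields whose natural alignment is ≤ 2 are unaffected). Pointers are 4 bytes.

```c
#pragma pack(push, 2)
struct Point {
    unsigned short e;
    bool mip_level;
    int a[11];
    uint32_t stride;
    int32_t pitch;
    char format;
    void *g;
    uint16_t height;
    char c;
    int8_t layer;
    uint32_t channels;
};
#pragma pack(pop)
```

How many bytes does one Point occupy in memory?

70

0..2  e  (2B, 2-aligned)
2..3  mip_level  (1B, 1-aligned)
3..4  -- padding (1B)
4..48  a  (44B, 2-aligned)
48..52  stride  (4B, 2-aligned)
52..56  pitch  (4B, 2-aligned)
56..57  format  (1B, 1-aligned)
57..58  -- padding (1B)
58..62  g  (4B, 2-aligned)
62..64  height  (2B, 2-aligned)
64..65  c  (1B, 1-aligned)
65..66  layer  (1B, 1-aligned)
66..70  channels  (4B, 2-aligned)
sizeof = 70, alignof = 2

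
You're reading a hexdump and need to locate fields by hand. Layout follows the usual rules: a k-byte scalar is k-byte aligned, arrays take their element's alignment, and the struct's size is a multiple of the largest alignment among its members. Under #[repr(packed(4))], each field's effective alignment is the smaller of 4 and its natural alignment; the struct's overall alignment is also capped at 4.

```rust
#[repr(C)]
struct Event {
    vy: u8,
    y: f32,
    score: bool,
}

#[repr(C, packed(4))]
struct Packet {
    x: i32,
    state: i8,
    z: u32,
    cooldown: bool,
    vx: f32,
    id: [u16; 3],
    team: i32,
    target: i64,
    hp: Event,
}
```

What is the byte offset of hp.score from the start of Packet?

48

Event: 0..1  vy  (1B, 1-aligned); 1..4  -- padding (3B); 4..8  y  (4B, 4-aligned); 8..9  score  (1B, 1-aligned); 9..12  -- tail padding (3B); sizeof = 12, alignof = 4
0..4  x  (4B, 4-aligned)
4..5  state  (1B, 1-aligned)
5..8  -- padding (3B)
8..12  z  (4B, 4-aligned)
12..13  cooldown  (1B, 1-aligned)
13..16  -- padding (3B)
16..20  vx  (4B, 4-aligned)
20..26  id  (6B, 2-aligned)
26..28  -- padding (2B)
28..32  team  (4B, 4-aligned)
32..40  target  (8B, 4-aligned)
40..52  hp  (12B, 4-aligned)
within Event: score at 8
40 + 8 = 48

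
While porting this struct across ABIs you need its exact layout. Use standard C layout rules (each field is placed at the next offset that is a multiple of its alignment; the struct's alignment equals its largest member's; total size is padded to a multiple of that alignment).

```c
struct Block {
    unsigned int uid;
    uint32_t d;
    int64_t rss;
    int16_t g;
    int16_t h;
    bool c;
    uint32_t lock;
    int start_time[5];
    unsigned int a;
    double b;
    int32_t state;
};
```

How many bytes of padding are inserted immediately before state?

@0: uid [4B, align 4] → 4
@4: d [4B, align 4] → 8
@8: rss [8B, align 8] → 16
@16: g [2B, align 2] → 18
@18: h [2B, align 2] → 20
@20: c [1B, align 1] → 21
+3 pad (align 4)
@24: lock [4B, align 4] → 28
@28: start_time [20B, align 4] → 48
@48: a [4B, align 4] → 52
+4 pad (align 8)
@56: b [8B, align 8] → 64
@64: state [4B, align 4] → 68

0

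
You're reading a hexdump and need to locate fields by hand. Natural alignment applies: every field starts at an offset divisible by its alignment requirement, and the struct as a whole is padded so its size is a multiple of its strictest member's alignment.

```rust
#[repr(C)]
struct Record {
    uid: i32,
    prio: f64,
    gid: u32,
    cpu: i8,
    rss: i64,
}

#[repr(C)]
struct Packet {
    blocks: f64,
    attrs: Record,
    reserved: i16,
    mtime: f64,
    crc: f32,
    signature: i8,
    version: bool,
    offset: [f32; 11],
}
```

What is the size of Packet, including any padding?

112

Record: 0..4  uid  (4B, 4-aligned); 4..8  -- padding (4B); 8..16  prio  (8B, 8-aligned); 16..20  gid  (4B, 4-aligned); 20..21  cpu  (1B, 1-aligned); 21..24  -- padding (3B); 24..32  rss  (8B, 8-aligned); sizeof = 32, alignof = 8
0..8  blocks  (8B, 8-aligned)
8..40  attrs  (32B, 8-aligned)
40..42  reserved  (2B, 2-aligned)
42..48  -- padding (6B)
48..56  mtime  (8B, 8-aligned)
56..60  crc  (4B, 4-aligned)
60..61  signature  (1B, 1-aligned)
61..62  version  (1B, 1-aligned)
62..64  -- padding (2B)
64..108  offset  (44B, 4-aligned)
108..112  -- tail padding (4B)
sizeof = 112, alignof = 8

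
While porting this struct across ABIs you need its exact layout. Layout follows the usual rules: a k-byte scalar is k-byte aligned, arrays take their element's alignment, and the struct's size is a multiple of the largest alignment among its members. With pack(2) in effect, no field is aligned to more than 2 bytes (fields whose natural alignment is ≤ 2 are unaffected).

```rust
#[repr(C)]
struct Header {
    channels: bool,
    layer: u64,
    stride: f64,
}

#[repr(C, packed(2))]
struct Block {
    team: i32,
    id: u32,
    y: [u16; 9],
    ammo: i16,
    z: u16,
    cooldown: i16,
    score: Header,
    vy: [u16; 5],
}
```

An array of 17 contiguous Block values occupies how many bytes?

Header: @0: channels [1B, align 1] → 1; +7 pad (align 8); @8: layer [8B, align 8] → 16; @16: stride [8B, align 8] → 24; size 24, align 8
@0: team [4B, align 2] → 4
@4: id [4B, align 2] → 8
@8: y [18B, align 2] → 26
@26: ammo [2B, align 2] → 28
@28: z [2B, align 2] → 30
@30: cooldown [2B, align 2] → 32
@32: score [24B, align 2] → 56
@56: vy [10B, align 2] → 66
size 66, align 2
array of 17: 17 × 66 = 1122

1122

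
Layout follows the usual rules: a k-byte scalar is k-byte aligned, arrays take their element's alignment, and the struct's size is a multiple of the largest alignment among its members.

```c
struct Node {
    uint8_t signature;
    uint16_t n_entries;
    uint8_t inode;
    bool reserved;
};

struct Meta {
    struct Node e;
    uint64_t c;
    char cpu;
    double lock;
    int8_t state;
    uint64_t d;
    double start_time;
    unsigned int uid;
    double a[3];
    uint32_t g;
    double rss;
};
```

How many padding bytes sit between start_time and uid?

Node: signature at 0 (size 1, align 1) → ends 1; pad 1 to align 2 for n_entries; n_entries at 2 (size 2, align 2) → ends 4; inode at 4 (size 1, align 1) → ends 5; reserved at 5 (size 1, align 1) → ends 6; total 6 bytes, alignment 2
e at 0 (size 6, align 2) → ends 6
pad 2 to align 8 for c
c at 8 (size 8, align 8) → ends 16
cpu at 16 (size 1, align 1) → ends 17
pad 7 to align 8 for lock
lock at 24 (size 8, align 8) → ends 32
state at 32 (size 1, align 1) → ends 33
pad 7 to align 8 for d
d at 40 (size 8, align 8) → ends 48
start_time at 48 (size 8, align 8) → ends 56
uid at 56 (size 4, align 4) → ends 60

0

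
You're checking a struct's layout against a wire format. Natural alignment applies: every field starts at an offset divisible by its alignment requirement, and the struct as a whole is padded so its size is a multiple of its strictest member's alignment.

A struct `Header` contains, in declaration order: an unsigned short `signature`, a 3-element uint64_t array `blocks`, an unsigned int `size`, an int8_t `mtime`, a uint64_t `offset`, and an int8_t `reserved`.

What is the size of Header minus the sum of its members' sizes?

16

signature at 0 (size 2, align 2) → ends 2
pad 6 to align 8 for blocks
blocks at 8 (size 24, align 8) → ends 32
size at 32 (size 4, align 4) → ends 36
mtime at 36 (size 1, align 1) → ends 37
pad 3 to align 8 for offset
offset at 40 (size 8, align 8) → ends 48
reserved at 48 (size 1, align 1) → ends 49
tail pad 7 to reach multiple of 8
total 56 bytes, alignment 8
data bytes 40, size 56 → padding 16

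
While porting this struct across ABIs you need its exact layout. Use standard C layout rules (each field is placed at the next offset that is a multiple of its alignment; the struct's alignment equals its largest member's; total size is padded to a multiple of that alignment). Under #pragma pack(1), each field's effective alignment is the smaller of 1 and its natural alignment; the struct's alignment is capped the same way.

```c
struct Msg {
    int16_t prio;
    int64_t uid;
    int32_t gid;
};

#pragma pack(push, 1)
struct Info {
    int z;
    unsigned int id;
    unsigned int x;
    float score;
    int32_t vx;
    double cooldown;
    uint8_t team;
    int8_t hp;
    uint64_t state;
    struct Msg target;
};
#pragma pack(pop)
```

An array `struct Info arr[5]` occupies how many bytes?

310

Msg: @0: prio [2B, align 2] → 2; +6 pad (align 8); @8: uid [8B, align 8] → 16; @16: gid [4B, align 4] → 20; +4 tail pad (align 8); size 24, align 8
@0: z [4B, align 1] → 4
@4: id [4B, align 1] → 8
@8: x [4B, align 1] → 12
@12: score [4B, align 1] → 16
@16: vx [4B, align 1] → 20
@20: cooldown [8B, align 1] → 28
@28: team [1B, align 1] → 29
@29: hp [1B, align 1] → 30
@30: state [8B, align 1] → 38
@38: target [24B, align 1] → 62
size 62, align 1
array of 5: 5 × 62 = 310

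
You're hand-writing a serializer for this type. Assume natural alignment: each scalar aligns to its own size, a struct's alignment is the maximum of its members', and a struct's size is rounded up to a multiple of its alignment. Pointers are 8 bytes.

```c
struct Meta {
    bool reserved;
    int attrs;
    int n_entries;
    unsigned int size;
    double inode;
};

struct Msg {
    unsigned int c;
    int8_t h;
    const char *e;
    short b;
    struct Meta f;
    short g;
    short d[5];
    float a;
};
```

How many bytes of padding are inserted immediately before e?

Meta: 0..1  reserved  (1B, 1-aligned); 1..4  -- padding (3B); 4..8  attrs  (4B, 4-aligned); 8..12  n_entries  (4B, 4-aligned); 12..16  size  (4B, 4-aligned); 16..24  inode  (8B, 8-aligned); sizeof = 24, alignof = 8
0..4  c  (4B, 4-aligned)
4..5  h  (1B, 1-aligned)
5..8  -- padding (3B)
8..16  e  (8B, 8-aligned)

3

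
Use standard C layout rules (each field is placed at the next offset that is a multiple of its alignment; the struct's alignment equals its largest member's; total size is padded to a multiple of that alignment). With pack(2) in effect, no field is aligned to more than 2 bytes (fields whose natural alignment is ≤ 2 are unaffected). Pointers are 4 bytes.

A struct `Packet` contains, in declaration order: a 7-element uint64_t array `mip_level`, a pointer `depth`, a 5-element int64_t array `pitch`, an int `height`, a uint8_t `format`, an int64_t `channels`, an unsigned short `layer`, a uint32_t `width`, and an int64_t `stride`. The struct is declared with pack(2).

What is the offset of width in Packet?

0..56  mip_level  (56B, 2-aligned)
56..60  depth  (4B, 2-aligned)
60..100  pitch  (40B, 2-aligned)
100..104  height  (4B, 2-aligned)
104..105  format  (1B, 1-aligned)
105..106  -- padding (1B)
106..114  channels  (8B, 2-aligned)
114..116  layer  (2B, 2-aligned)
116..120  width  (4B, 2-aligned)

116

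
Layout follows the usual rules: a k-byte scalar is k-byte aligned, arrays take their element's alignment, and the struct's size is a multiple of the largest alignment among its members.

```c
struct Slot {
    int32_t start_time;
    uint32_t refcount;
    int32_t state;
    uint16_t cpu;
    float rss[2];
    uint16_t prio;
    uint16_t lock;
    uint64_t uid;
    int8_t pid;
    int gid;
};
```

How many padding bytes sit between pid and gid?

3

0..4  start_time  (4B, 4-aligned)
4..8  refcount  (4B, 4-aligned)
8..12  state  (4B, 4-aligned)
12..14  cpu  (2B, 2-aligned)
14..16  -- padding (2B)
16..24  rss  (8B, 4-aligned)
24..26  prio  (2B, 2-aligned)
26..28  lock  (2B, 2-aligned)
28..32  -- padding (4B)
32..40  uid  (8B, 8-aligned)
40..41  pid  (1B, 1-aligned)
41..44  -- padding (3B)
44..48  gid  (4B, 4-aligned)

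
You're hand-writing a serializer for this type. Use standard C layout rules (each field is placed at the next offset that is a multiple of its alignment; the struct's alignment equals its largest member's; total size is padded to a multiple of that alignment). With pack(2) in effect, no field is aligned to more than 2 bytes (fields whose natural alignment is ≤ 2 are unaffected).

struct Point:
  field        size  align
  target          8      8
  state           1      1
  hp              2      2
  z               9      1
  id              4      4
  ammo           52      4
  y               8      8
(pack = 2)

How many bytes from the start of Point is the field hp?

10

@0: target [8B, align 2] → 8
@8: state [1B, align 1] → 9
+1 pad (align 2)
@10: hp [2B, align 2] → 12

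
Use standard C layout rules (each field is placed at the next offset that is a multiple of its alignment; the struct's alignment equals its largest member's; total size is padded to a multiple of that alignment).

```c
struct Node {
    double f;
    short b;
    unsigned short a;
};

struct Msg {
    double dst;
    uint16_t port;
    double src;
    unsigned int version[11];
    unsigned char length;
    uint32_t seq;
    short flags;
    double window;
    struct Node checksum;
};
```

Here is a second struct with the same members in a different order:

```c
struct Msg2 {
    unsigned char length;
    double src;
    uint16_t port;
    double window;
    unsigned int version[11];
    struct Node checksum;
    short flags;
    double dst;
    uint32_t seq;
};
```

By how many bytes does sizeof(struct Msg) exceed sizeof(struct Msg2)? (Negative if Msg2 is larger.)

Node: @0: f [8B, align 8] → 8; @8: b [2B, align 2] → 10; @10: a [2B, align 2] → 12; +4 tail pad (align 8); size 16, align 8
@0: dst [8B, align 8] → 8
@8: port [2B, align 2] → 10
+6 pad (align 8)
@16: src [8B, align 8] → 24
@24: version [44B, align 4] → 68
@68: length [1B, align 1] → 69
+3 pad (align 4)
@72: seq [4B, align 4] → 76
@76: flags [2B, align 2] → 78
+2 pad (align 8)
@80: window [8B, align 8] → 88
@88: checksum [16B, align 8] → 104
size 104, align 8
— Msg2 —
@0: length [1B, align 1] → 1
+7 pad (align 8)
@8: src [8B, align 8] → 16
@16: port [2B, align 2] → 18
+6 pad (align 8)
@24: window [8B, align 8] → 32
@32: version [44B, align 4] → 76
+4 pad (align 8)
@80: checksum [16B, align 8] → 96
@96: flags [2B, align 2] → 98
+6 pad (align 8)
@104: dst [8B, align 8] → 112
@112: seq [4B, align 4] → 116
+4 tail pad (align 8)
size 120, align 8
104 − 120 = -16

-16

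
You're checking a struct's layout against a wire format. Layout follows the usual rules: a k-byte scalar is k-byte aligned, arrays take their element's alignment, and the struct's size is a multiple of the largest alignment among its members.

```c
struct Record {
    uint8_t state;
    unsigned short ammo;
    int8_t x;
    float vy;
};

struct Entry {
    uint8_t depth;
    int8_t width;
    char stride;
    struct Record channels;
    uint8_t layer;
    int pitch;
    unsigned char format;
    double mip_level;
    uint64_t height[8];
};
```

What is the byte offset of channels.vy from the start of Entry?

12

Record: state at 0 (size 1, align 1) → ends 1; pad 1 to align 2 for ammo; ammo at 2 (size 2, align 2) → ends 4; x at 4 (size 1, align 1) → ends 5; pad 3 to align 4 for vy; vy at 8 (size 4, align 4) → ends 12; total 12 bytes, alignment 4
depth at 0 (size 1, align 1) → ends 1
width at 1 (size 1, align 1) → ends 2
stride at 2 (size 1, align 1) → ends 3
pad 1 to align 4 for channels
channels at 4 (size 12, align 4) → ends 16
within Record: vy at 8
4 + 8 = 12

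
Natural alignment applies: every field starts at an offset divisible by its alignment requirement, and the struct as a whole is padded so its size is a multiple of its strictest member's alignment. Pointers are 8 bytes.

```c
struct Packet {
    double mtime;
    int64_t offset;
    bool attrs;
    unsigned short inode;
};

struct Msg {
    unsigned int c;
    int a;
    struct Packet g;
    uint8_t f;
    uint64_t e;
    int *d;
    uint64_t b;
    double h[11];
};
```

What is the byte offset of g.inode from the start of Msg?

26

Packet: 0..8  mtime  (8B, 8-aligned); 8..16  offset  (8B, 8-aligned); 16..17  attrs  (1B, 1-aligned); 17..18  -- padding (1B); 18..20  inode  (2B, 2-aligned); 20..24  -- tail padding (4B); sizeof = 24, alignof = 8
0..4  c  (4B, 4-aligned)
4..8  a  (4B, 4-aligned)
8..32  g  (24B, 8-aligned)
within Packet: inode at 18
8 + 18 = 26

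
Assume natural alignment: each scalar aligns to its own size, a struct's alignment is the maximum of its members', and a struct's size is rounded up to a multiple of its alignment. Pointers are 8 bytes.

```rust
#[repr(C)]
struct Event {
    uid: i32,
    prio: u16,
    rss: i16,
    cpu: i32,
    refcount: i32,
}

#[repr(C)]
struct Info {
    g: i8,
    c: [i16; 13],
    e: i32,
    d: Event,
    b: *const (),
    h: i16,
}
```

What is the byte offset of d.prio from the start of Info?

36

Event: uid at 0 (size 4, align 4) → ends 4; prio at 4 (size 2, align 2) → ends 6; rss at 6 (size 2, align 2) → ends 8; cpu at 8 (size 4, align 4) → ends 12; refcount at 12 (size 4, align 4) → ends 16; total 16 bytes, alignment 4
g at 0 (size 1, align 1) → ends 1
pad 1 to align 2 for c
c at 2 (size 26, align 2) → ends 28
e at 28 (size 4, align 4) → ends 32
d at 32 (size 16, align 4) → ends 48
within Event: prio at 4
32 + 4 = 36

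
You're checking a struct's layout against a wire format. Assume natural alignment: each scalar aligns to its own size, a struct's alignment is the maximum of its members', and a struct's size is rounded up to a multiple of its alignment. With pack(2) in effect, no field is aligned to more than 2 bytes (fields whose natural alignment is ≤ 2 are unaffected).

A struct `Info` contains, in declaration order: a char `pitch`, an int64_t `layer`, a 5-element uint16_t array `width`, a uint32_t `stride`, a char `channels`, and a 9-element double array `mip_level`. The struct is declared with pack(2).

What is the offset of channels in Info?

pitch at 0 (size 1, align 1) → ends 1
pad 1 to align 2 for layer
layer at 2 (size 8, align 2) → ends 10
width at 10 (size 10, align 2) → ends 20
stride at 20 (size 4, align 2) → ends 24
channels at 24 (size 1, align 1) → ends 25

24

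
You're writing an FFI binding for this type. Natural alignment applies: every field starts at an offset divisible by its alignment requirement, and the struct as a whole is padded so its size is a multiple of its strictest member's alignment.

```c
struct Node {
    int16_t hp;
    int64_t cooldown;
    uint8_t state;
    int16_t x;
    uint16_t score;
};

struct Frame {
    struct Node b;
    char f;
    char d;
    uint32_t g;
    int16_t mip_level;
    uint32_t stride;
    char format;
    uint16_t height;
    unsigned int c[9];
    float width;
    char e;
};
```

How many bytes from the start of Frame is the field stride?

36

Node: 0..2  hp  (2B, 2-aligned); 2..8  -- padding (6B); 8..16  cooldown  (8B, 8-aligned); 16..17  state  (1B, 1-aligned); 17..18  -- padding (1B); 18..20  x  (2B, 2-aligned); 20..22  score  (2B, 2-aligned); 22..24  -- tail padding (2B); sizeof = 24, alignof = 8
0..24  b  (24B, 8-aligned)
24..25  f  (1B, 1-aligned)
25..26  d  (1B, 1-aligned)
26..28  -- padding (2B)
28..32  g  (4B, 4-aligned)
32..34  mip_level  (2B, 2-aligned)
34..36  -- padding (2B)
36..40  stride  (4B, 4-aligned)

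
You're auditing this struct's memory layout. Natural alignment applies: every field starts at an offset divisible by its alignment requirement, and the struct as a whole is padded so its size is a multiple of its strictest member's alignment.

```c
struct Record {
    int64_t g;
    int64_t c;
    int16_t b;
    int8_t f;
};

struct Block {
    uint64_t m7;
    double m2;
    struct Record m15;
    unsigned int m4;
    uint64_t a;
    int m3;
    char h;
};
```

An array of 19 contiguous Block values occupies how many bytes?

Record: @0: g [8B, align 8] → 8; @8: c [8B, align 8] → 16; @16: b [2B, align 2] → 18; @18: f [1B, align 1] → 19; +5 tail pad (align 8); size 24, align 8
@0: m7 [8B, align 8] → 8
@8: m2 [8B, align 8] → 16
@16: m15 [24B, align 8] → 40
@40: m4 [4B, align 4] → 44
+4 pad (align 8)
@48: a [8B, align 8] → 56
@56: m3 [4B, align 4] → 60
@60: h [1B, align 1] → 61
+3 tail pad (align 8)
size 64, align 8
array of 19: 19 × 64 = 1216

1216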